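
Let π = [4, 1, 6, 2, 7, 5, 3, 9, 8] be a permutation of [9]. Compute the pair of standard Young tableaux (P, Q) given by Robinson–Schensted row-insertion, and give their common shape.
P = [1, 2, 3, 8] / [4, 5, 7, 9] / [6];  Q = [1, 3, 5, 8] / [2, 4, 6, 9] / [7];  common shape = (4, 4, 1)

Row-insert the values π_1, π_2, … into P one at a time, bumping the leftmost entry strictly greater than the inserted value down to the next row. The recording tableau Q records, in position (i, j), the step at which that cell was added to P.
  Insert 4 (step 1): P = [4];  Q = [1]
  Insert 1 (step 2): P = [1] / [4];  Q = [1] / [2]
  Insert 6 (step 3): P = [1, 6] / [4];  Q = [1, 3] / [2]
  Insert 2 (step 4): P = [1, 2] / [4, 6];  Q = [1, 3] / [2, 4]
  Insert 7 (step 5): P = [1, 2, 7] / [4, 6];  Q = [1, 3, 5] / [2, 4]
  Insert 5 (step 6): P = [1, 2, 5] / [4, 6, 7];  Q = [1, 3, 5] / [2, 4, 6]
  Insert 3 (step 7): P = [1, 2, 3] / [4, 5, 7] / [6];  Q = [1, 3, 5] / [2, 4, 6] / [7]
  Insert 9 (step 8): P = [1, 2, 3, 9] / [4, 5, 7] / [6];  Q = [1, 3, 5, 8] / [2, 4, 6] / [7]
  Insert 8 (step 9): P = [1, 2, 3, 8] / [4, 5, 7, 9] / [6];  Q = [1, 3, 5, 8] / [2, 4, 6, 9] / [7]
Final shape: (4, 4, 1).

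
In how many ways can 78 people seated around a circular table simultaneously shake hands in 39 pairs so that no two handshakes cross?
C_39 = 680425371729975800390

These noncrossing handshakes are counted by the Catalan number C_n = (1/(n + 1)) · C(2n, n). For n = 39: C_39 = (1/40) · C(78, 39) = 27217014869199032015600/40 = 680425371729975800390.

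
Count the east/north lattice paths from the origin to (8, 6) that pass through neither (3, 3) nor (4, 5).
Number of paths = 1553

Inclusion–exclusion. Total paths: C(14, 8) = 3003. Through P₁: C(6, 3)·C(8, 5) = 1120. Through P₂: C(9, 4)·C(5, 4) = 630. Since P₁ is strictly southwest of P₂, a monotone path through both must visit P₁ then P₂; paths through both = C(6, 3)·C(3, 1)·C(5, 4) = 300. Avoid both = 3003 − 1120 − 630 + 300 = 1553.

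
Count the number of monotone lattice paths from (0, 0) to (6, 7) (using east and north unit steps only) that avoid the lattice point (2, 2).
Number of paths = 960

Total paths from (0, 0) to (6, 7): C(13, 6) = 1716. Paths through (2, 2): (paths (0, 0) → (2, 2)) × (paths (2, 2) → (6, 7)) = C(4, 2) · C(9, 4) = 6 · 126 = 756. Avoidance count = 1716 − 756 = 960.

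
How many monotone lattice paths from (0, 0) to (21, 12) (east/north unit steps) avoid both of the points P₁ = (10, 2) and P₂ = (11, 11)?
Number of paths = 323785572

Inclusion–exclusion. Total paths: C(33, 21) = 354817320. Through P₁: C(12, 10)·C(21, 11) = 23279256. Through P₂: C(22, 11)·C(11, 10) = 7759752. Since P₁ is strictly southwest of P₂, a monotone path through both must visit P₁ then P₂; paths through both = C(12, 10)·C(10, 1)·C(11, 10) = 7260. Avoid both = 354817320 − 23279256 − 7759752 + 7260 = 323785572.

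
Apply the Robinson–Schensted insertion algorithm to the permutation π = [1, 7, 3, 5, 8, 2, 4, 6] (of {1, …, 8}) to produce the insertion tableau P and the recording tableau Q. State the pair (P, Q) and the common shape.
P = [1, 2, 4, 6] / [3, 5, 8] / [7];  Q = [1, 2, 4, 5] / [3, 7, 8] / [6];  common shape = (4, 3, 1)

Row-insert the values π_1, π_2, … into P one at a time, bumping the leftmost entry strictly greater than the inserted value down to the next row. The recording tableau Q records, in position (i, j), the step at which that cell was added to P.
  Insert 1 (step 1): P = [1];  Q = [1]
  Insert 7 (step 2): P = [1, 7];  Q = [1, 2]
  Insert 3 (step 3): P = [1, 3] / [7];  Q = [1, 2] / [3]
  Insert 5 (step 4): P = [1, 3, 5] / [7];  Q = [1, 2, 4] / [3]
  Insert 8 (step 5): P = [1, 3, 5, 8] / [7];  Q = [1, 2, 4, 5] / [3]
  Insert 2 (step 6): P = [1, 2, 5, 8] / [3] / [7];  Q = [1, 2, 4, 5] / [3] / [6]
  Insert 4 (step 7): P = [1, 2, 4, 8] / [3, 5] / [7];  Q = [1, 2, 4, 5] / [3, 7] / [6]
  Insert 6 (step 8): P = [1, 2, 4, 6] / [3, 5, 8] / [7];  Q = [1, 2, 4, 5] / [3, 7, 8] / [6]
Final shape: (4, 3, 1).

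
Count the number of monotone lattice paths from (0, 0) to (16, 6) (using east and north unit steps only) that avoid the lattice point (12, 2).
Number of paths = 68243

Total paths from (0, 0) to (16, 6): C(22, 16) = 74613. Paths through (12, 2): (paths (0, 0) → (12, 2)) × (paths (12, 2) → (16, 6)) = C(14, 12) · C(8, 4) = 91 · 70 = 6370. Avoidance count = 74613 − 6370 = 68243.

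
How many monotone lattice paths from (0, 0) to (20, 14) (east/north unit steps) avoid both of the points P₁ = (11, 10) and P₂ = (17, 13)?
Number of paths = 779256876

Inclusion–exclusion. Total paths: C(34, 20) = 1391975640. Through P₁: C(21, 11)·C(13, 9) = 252191940. Through P₂: C(30, 17)·C(4, 3) = 479039400. Since P₁ is strictly southwest of P₂, a monotone path through both must visit P₁ then P₂; paths through both = C(21, 11)·C(9, 6)·C(4, 3) = 118512576. Avoid both = 1391975640 − 252191940 − 479039400 + 118512576 = 779256876.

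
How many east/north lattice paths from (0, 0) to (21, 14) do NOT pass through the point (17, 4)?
Number of paths = 2313968415

Total paths from (0, 0) to (21, 14): C(35, 21) = 2319959400. Paths through (17, 4): (paths (0, 0) → (17, 4)) × (paths (17, 4) → (21, 14)) = C(21, 17) · C(14, 4) = 5985 · 1001 = 5990985. Avoidance count = 2319959400 − 5990985 = 2313968415.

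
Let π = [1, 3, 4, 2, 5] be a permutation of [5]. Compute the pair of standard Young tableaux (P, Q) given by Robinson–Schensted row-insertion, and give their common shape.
P = [1, 2, 4, 5] / [3];  Q = [1, 2, 3, 5] / [4];  common shape = (4, 1)

Row-insert the values π_1, π_2, … into P one at a time, bumping the leftmost entry strictly greater than the inserted value down to the next row. The recording tableau Q records, in position (i, j), the step at which that cell was added to P.
  Insert 1 (step 1): P = [1];  Q = [1]
  Insert 3 (step 2): P = [1, 3];  Q = [1, 2]
  Insert 4 (step 3): P = [1, 3, 4];  Q = [1, 2, 3]
  Insert 2 (step 4): P = [1, 2, 4] / [3];  Q = [1, 2, 3] / [4]
  Insert 5 (step 5): P = [1, 2, 4, 5] / [3];  Q = [1, 2, 3, 5] / [4]
Final shape: (4, 1).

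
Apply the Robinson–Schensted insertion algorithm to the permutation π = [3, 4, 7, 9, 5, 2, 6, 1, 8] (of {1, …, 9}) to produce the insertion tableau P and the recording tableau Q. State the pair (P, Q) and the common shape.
P = [1, 4, 5, 6, 8] / [2, 9] / [3] / [7];  Q = [1, 2, 3, 4, 9] / [5, 7] / [6] / [8];  common shape = (5, 2, 1, 1)

Row-insert the values π_1, π_2, … into P one at a time, bumping the leftmost entry strictly greater than the inserted value down to the next row. The recording tableau Q records, in position (i, j), the step at which that cell was added to P.
  Insert 3 (step 1): P = [3];  Q = [1]
  Insert 4 (step 2): P = [3, 4];  Q = [1, 2]
  Insert 7 (step 3): P = [3, 4, 7];  Q = [1, 2, 3]
  Insert 9 (step 4): P = [3, 4, 7, 9];  Q = [1, 2, 3, 4]
  Insert 5 (step 5): P = [3, 4, 5, 9] / [7];  Q = [1, 2, 3, 4] / [5]
  Insert 2 (step 6): P = [2, 4, 5, 9] / [3] / [7];  Q = [1, 2, 3, 4] / [5] / [6]
  Insert 6 (step 7): P = [2, 4, 5, 6] / [3, 9] / [7];  Q = [1, 2, 3, 4] / [5, 7] / [6]
  Insert 1 (step 8): P = [1, 4, 5, 6] / [2, 9] / [3] / [7];  Q = [1, 2, 3, 4] / [5, 7] / [6] / [8]
  Insert 8 (step 9): P = [1, 4, 5, 6, 8] / [2, 9] / [3] / [7];  Q = [1, 2, 3, 4, 9] / [5, 7] / [6] / [8]
Final shape: (5, 2, 1, 1).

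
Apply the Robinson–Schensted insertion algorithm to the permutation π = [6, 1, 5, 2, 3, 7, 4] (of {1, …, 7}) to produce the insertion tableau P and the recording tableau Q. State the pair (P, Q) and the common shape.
P = [1, 2, 3, 4] / [5, 7] / [6];  Q = [1, 3, 5, 6] / [2, 7] / [4];  common shape = (4, 2, 1)

Row-insert the values π_1, π_2, … into P one at a time, bumping the leftmost entry strictly greater than the inserted value down to the next row. The recording tableau Q records, in position (i, j), the step at which that cell was added to P.
  Insert 6 (step 1): P = [6];  Q = [1]
  Insert 1 (step 2): P = [1] / [6];  Q = [1] / [2]
  Insert 5 (step 3): P = [1, 5] / [6];  Q = [1, 3] / [2]
  Insert 2 (step 4): P = [1, 2] / [5] / [6];  Q = [1, 3] / [2] / [4]
  Insert 3 (step 5): P = [1, 2, 3] / [5] / [6];  Q = [1, 3, 5] / [2] / [4]
  Insert 7 (step 6): P = [1, 2, 3, 7] / [5] / [6];  Q = [1, 3, 5, 6] / [2] / [4]
  Insert 4 (step 7): P = [1, 2, 3, 4] / [5, 7] / [6];  Q = [1, 3, 5, 6] / [2, 7] / [4]
Final shape: (4, 2, 1).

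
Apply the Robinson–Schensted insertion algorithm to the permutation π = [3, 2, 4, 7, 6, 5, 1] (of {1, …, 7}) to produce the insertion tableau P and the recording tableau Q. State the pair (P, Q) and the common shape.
P = [1, 4, 5] / [2, 6] / [3] / [7];  Q = [1, 3, 4] / [2, 5] / [6] / [7];  common shape = (3, 2, 1, 1)

Row-insert the values π_1, π_2, … into P one at a time, bumping the leftmost entry strictly greater than the inserted value down to the next row. The recording tableau Q records, in position (i, j), the step at which that cell was added to P.
  Insert 3 (step 1): P = [3];  Q = [1]
  Insert 2 (step 2): P = [2] / [3];  Q = [1] / [2]
  Insert 4 (step 3): P = [2, 4] / [3];  Q = [1, 3] / [2]
  Insert 7 (step 4): P = [2, 4, 7] / [3];  Q = [1, 3, 4] / [2]
  Insert 6 (step 5): P = [2, 4, 6] / [3, 7];  Q = [1, 3, 4] / [2, 5]
  Insert 5 (step 6): P = [2, 4, 5] / [3, 6] / [7];  Q = [1, 3, 4] / [2, 5] / [6]
  Insert 1 (step 7): P = [1, 4, 5] / [2, 6] / [3] / [7];  Q = [1, 3, 4] / [2, 5] / [6] / [7]
Final shape: (3, 2, 1, 1).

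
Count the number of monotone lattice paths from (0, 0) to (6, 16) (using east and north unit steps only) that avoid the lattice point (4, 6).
Number of paths = 60753

Total paths from (0, 0) to (6, 16): C(22, 6) = 74613. Paths through (4, 6): (paths (0, 0) → (4, 6)) × (paths (4, 6) → (6, 16)) = C(10, 4) · C(12, 2) = 210 · 66 = 13860. Avoidance count = 74613 − 13860 = 60753.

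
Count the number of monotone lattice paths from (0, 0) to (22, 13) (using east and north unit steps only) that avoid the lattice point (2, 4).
Number of paths = 1326112725

Total paths from (0, 0) to (22, 13): C(35, 22) = 1476337800. Paths through (2, 4): (paths (0, 0) → (2, 4)) × (paths (2, 4) → (22, 13)) = C(6, 2) · C(29, 20) = 15 · 10015005 = 150225075. Avoidance count = 1476337800 − 150225075 = 1326112725.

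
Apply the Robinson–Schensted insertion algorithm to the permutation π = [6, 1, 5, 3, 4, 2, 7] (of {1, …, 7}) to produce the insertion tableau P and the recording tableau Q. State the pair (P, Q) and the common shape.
P = [1, 2, 4, 7] / [3] / [5] / [6];  Q = [1, 3, 5, 7] / [2] / [4] / [6];  common shape = (4, 1, 1, 1)

Row-insert the values π_1, π_2, … into P one at a time, bumping the leftmost entry strictly greater than the inserted value down to the next row. The recording tableau Q records, in position (i, j), the step at which that cell was added to P.
  Insert 6 (step 1): P = [6];  Q = [1]
  Insert 1 (step 2): P = [1] / [6];  Q = [1] / [2]
  Insert 5 (step 3): P = [1, 5] / [6];  Q = [1, 3] / [2]
  Insert 3 (step 4): P = [1, 3] / [5] / [6];  Q = [1, 3] / [2] / [4]
  Insert 4 (step 5): P = [1, 3, 4] / [5] / [6];  Q = [1, 3, 5] / [2] / [4]
  Insert 2 (step 6): P = [1, 2, 4] / [3] / [5] / [6];  Q = [1, 3, 5] / [2] / [4] / [6]
  Insert 7 (step 7): P = [1, 2, 4, 7] / [3] / [5] / [6];  Q = [1, 3, 5, 7] / [2] / [4] / [6]
Final shape: (4, 1, 1, 1).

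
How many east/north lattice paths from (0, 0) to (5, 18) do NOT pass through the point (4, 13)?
Number of paths = 19369

Total paths from (0, 0) to (5, 18): C(23, 5) = 33649. Paths through (4, 13): (paths (0, 0) → (4, 13)) × (paths (4, 13) → (5, 18)) = C(17, 4) · C(6, 1) = 2380 · 6 = 14280. Avoidance count = 33649 − 14280 = 19369.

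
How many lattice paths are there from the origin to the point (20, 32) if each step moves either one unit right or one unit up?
Number of paths = 125994627894135

A monotone lattice path from (0, 0) to (20, 32) consists of 20 east steps and 32 north steps in some order, so it is determined by which 20 of the 52 steps are east. The count is C(52, 20) = 125994627894135.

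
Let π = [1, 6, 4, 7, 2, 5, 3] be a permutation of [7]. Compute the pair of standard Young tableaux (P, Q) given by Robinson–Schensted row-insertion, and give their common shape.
P = [1, 2, 3] / [4, 5] / [6, 7];  Q = [1, 2, 4] / [3, 6] / [5, 7];  common shape = (3, 2, 2)

Row-insert the values π_1, π_2, … into P one at a time, bumping the leftmost entry strictly greater than the inserted value down to the next row. The recording tableau Q records, in position (i, j), the step at which that cell was added to P.
  Insert 1 (step 1): P = [1];  Q = [1]
  Insert 6 (step 2): P = [1, 6];  Q = [1, 2]
  Insert 4 (step 3): P = [1, 4] / [6];  Q = [1, 2] / [3]
  Insert 7 (step 4): P = [1, 4, 7] / [6];  Q = [1, 2, 4] / [3]
  Insert 2 (step 5): P = [1, 2, 7] / [4] / [6];  Q = [1, 2, 4] / [3] / [5]
  Insert 5 (step 6): P = [1, 2, 5] / [4, 7] / [6];  Q = [1, 2, 4] / [3, 6] / [5]
  Insert 3 (step 7): P = [1, 2, 3] / [4, 5] / [6, 7];  Q = [1, 2, 4] / [3, 6] / [5, 7]
Final shape: (3, 2, 2).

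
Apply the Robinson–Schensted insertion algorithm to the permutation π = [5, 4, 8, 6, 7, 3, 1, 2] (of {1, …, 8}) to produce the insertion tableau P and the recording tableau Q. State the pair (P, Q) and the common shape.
P = [1, 2, 7] / [3, 6] / [4, 8] / [5];  Q = [1, 3, 5] / [2, 4] / [6, 8] / [7];  common shape = (3, 2, 2, 1)

Row-insert the values π_1, π_2, … into P one at a time, bumping the leftmost entry strictly greater than the inserted value down to the next row. The recording tableau Q records, in position (i, j), the step at which that cell was added to P.
  Insert 5 (step 1): P = [5];  Q = [1]
  Insert 4 (step 2): P = [4] / [5];  Q = [1] / [2]
  Insert 8 (step 3): P = [4, 8] / [5];  Q = [1, 3] / [2]
  Insert 6 (step 4): P = [4, 6] / [5, 8];  Q = [1, 3] / [2, 4]
  Insert 7 (step 5): P = [4, 6, 7] / [5, 8];  Q = [1, 3, 5] / [2, 4]
  Insert 3 (step 6): P = [3, 6, 7] / [4, 8] / [5];  Q = [1, 3, 5] / [2, 4] / [6]
  Insert 1 (step 7): P = [1, 6, 7] / [3, 8] / [4] / [5];  Q = [1, 3, 5] / [2, 4] / [6] / [7]
  Insert 2 (step 8): P = [1, 2, 7] / [3, 6] / [4, 8] / [5];  Q = [1, 3, 5] / [2, 4] / [6, 8] / [7]
Final shape: (3, 2, 2, 1).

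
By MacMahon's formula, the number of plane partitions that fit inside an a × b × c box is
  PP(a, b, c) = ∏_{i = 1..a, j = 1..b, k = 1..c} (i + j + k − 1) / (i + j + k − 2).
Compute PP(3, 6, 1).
PP(3, 6, 1) = 84

Evaluate the triple product over i = 1..3, j = 1..6, k = 1..1. The factors are (2/1) · (3/2) · (4/3) · (5/4) · (6/5) · (7/6) · (3/2) · (4/3) · … (18 factors total). The numerators and denominators telescope so the product is an integer; carrying out the multiplication exactly gives PP(3, 6, 1) = 84.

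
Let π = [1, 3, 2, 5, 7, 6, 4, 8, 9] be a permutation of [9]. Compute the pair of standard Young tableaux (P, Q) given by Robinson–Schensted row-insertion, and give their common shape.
P = [1, 2, 4, 6, 8, 9] / [3, 5] / [7];  Q = [1, 2, 4, 5, 8, 9] / [3, 6] / [7];  common shape = (6, 2, 1)

Row-insert the values π_1, π_2, … into P one at a time, bumping the leftmost entry strictly greater than the inserted value down to the next row. The recording tableau Q records, in position (i, j), the step at which that cell was added to P.
  Insert 1 (step 1): P = [1];  Q = [1]
  Insert 3 (step 2): P = [1, 3];  Q = [1, 2]
  Insert 2 (step 3): P = [1, 2] / [3];  Q = [1, 2] / [3]
  Insert 5 (step 4): P = [1, 2, 5] / [3];  Q = [1, 2, 4] / [3]
  Insert 7 (step 5): P = [1, 2, 5, 7] / [3];  Q = [1, 2, 4, 5] / [3]
  Insert 6 (step 6): P = [1, 2, 5, 6] / [3, 7];  Q = [1, 2, 4, 5] / [3, 6]
  Insert 4 (step 7): P = [1, 2, 4, 6] / [3, 5] / [7];  Q = [1, 2, 4, 5] / [3, 6] / [7]
  Insert 8 (step 8): P = [1, 2, 4, 6, 8] / [3, 5] / [7];  Q = [1, 2, 4, 5, 8] / [3, 6] / [7]
  Insert 9 (step 9): P = [1, 2, 4, 6, 8, 9] / [3, 5] / [7];  Q = [1, 2, 4, 5, 8, 9] / [3, 6] / [7]
Final shape: (6, 2, 1).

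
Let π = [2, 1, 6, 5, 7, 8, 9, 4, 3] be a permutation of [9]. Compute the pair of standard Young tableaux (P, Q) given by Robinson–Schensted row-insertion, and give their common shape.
P = [1, 3, 7, 8, 9] / [2, 4] / [5] / [6];  Q = [1, 3, 5, 6, 7] / [2, 4] / [8] / [9];  common shape = (5, 2, 1, 1)

Row-insert the values π_1, π_2, … into P one at a time, bumping the leftmost entry strictly greater than the inserted value down to the next row. The recording tableau Q records, in position (i, j), the step at which that cell was added to P.
  Insert 2 (step 1): P = [2];  Q = [1]
  Insert 1 (step 2): P = [1] / [2];  Q = [1] / [2]
  Insert 6 (step 3): P = [1, 6] / [2];  Q = [1, 3] / [2]
  Insert 5 (step 4): P = [1, 5] / [2, 6];  Q = [1, 3] / [2, 4]
  Insert 7 (step 5): P = [1, 5, 7] / [2, 6];  Q = [1, 3, 5] / [2, 4]
  Insert 8 (step 6): P = [1, 5, 7, 8] / [2, 6];  Q = [1, 3, 5, 6] / [2, 4]
  Insert 9 (step 7): P = [1, 5, 7, 8, 9] / [2, 6];  Q = [1, 3, 5, 6, 7] / [2, 4]
  Insert 4 (step 8): P = [1, 4, 7, 8, 9] / [2, 5] / [6];  Q = [1, 3, 5, 6, 7] / [2, 4] / [8]
  Insert 3 (step 9): P = [1, 3, 7, 8, 9] / [2, 4] / [5] / [6];  Q = [1, 3, 5, 6, 7] / [2, 4] / [8] / [9]
Final shape: (5, 2, 1, 1).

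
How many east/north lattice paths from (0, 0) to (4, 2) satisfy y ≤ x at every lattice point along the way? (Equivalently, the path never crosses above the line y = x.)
Number of paths = 9

By the reflection principle (André's argument), the number of monotone paths to (4, 2) with n ≤ m that never go above y = x is C(6, 4) − C(6, 5) = 15 − 6 = 9.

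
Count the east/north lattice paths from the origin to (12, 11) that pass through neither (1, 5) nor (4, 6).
Number of paths = 1038440

Inclusion–exclusion. Total paths: C(23, 12) = 1352078. Through P₁: C(6, 1)·C(17, 11) = 74256. Through P₂: C(10, 4)·C(13, 8) = 270270. Since P₁ is strictly southwest of P₂, a monotone path through both must visit P₁ then P₂; paths through both = C(6, 1)·C(4, 3)·C(13, 8) = 30888. Avoid both = 1352078 − 74256 − 270270 + 30888 = 1038440.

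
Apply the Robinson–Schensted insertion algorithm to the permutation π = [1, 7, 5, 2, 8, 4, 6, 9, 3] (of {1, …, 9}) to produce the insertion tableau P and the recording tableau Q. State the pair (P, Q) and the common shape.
P = [1, 2, 3, 6, 9] / [4, 8] / [5] / [7];  Q = [1, 2, 5, 7, 8] / [3, 6] / [4] / [9];  common shape = (5, 2, 1, 1)

Row-insert the values π_1, π_2, … into P one at a time, bumping the leftmost entry strictly greater than the inserted value down to the next row. The recording tableau Q records, in position (i, j), the step at which that cell was added to P.
  Insert 1 (step 1): P = [1];  Q = [1]
  Insert 7 (step 2): P = [1, 7];  Q = [1, 2]
  Insert 5 (step 3): P = [1, 5] / [7];  Q = [1, 2] / [3]
  Insert 2 (step 4): P = [1, 2] / [5] / [7];  Q = [1, 2] / [3] / [4]
  Insert 8 (step 5): P = [1, 2, 8] / [5] / [7];  Q = [1, 2, 5] / [3] / [4]
  Insert 4 (step 6): P = [1, 2, 4] / [5, 8] / [7];  Q = [1, 2, 5] / [3, 6] / [4]
  Insert 6 (step 7): P = [1, 2, 4, 6] / [5, 8] / [7];  Q = [1, 2, 5, 7] / [3, 6] / [4]
  Insert 9 (step 8): P = [1, 2, 4, 6, 9] / [5, 8] / [7];  Q = [1, 2, 5, 7, 8] / [3, 6] / [4]
  Insert 3 (step 9): P = [1, 2, 3, 6, 9] / [4, 8] / [5] / [7];  Q = [1, 2, 5, 7, 8] / [3, 6] / [4] / [9]
Final shape: (5, 2, 1, 1).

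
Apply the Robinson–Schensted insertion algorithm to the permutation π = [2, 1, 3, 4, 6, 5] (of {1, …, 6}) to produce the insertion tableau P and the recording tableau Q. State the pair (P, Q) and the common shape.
P = [1, 3, 4, 5] / [2, 6];  Q = [1, 3, 4, 5] / [2, 6];  common shape = (4, 2)

Row-insert the values π_1, π_2, … into P one at a time, bumping the leftmost entry strictly greater than the inserted value down to the next row. The recording tableau Q records, in position (i, j), the step at which that cell was added to P.
  Insert 2 (step 1): P = [2];  Q = [1]
  Insert 1 (step 2): P = [1] / [2];  Q = [1] / [2]
  Insert 3 (step 3): P = [1, 3] / [2];  Q = [1, 3] / [2]
  Insert 4 (step 4): P = [1, 3, 4] / [2];  Q = [1, 3, 4] / [2]
  Insert 6 (step 5): P = [1, 3, 4, 6] / [2];  Q = [1, 3, 4, 5] / [2]
  Insert 5 (step 6): P = [1, 3, 4, 5] / [2, 6];  Q = [1, 3, 4, 5] / [2, 6]
Final shape: (4, 2).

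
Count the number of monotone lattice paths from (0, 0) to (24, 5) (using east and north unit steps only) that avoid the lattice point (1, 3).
Number of paths = 117555

Total paths from (0, 0) to (24, 5): C(29, 24) = 118755. Paths through (1, 3): (paths (0, 0) → (1, 3)) × (paths (1, 3) → (24, 5)) = C(4, 1) · C(25, 23) = 4 · 300 = 1200. Avoidance count = 118755 − 1200 = 117555.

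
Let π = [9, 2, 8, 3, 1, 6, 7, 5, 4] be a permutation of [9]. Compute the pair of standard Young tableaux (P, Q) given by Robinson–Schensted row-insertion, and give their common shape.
P = [1, 3, 4, 7] / [2, 5] / [6] / [8] / [9];  Q = [1, 3, 6, 7] / [2, 8] / [4] / [5] / [9];  common shape = (4, 2, 1, 1, 1)

Row-insert the values π_1, π_2, … into P one at a time, bumping the leftmost entry strictly greater than the inserted value down to the next row. The recording tableau Q records, in position (i, j), the step at which that cell was added to P.
  Insert 9 (step 1): P = [9];  Q = [1]
  Insert 2 (step 2): P = [2] / [9];  Q = [1] / [2]
  Insert 8 (step 3): P = [2, 8] / [9];  Q = [1, 3] / [2]
  Insert 3 (step 4): P = [2, 3] / [8] / [9];  Q = [1, 3] / [2] / [4]
  Insert 1 (step 5): P = [1, 3] / [2] / [8] / [9];  Q = [1, 3] / [2] / [4] / [5]
  Insert 6 (step 6): P = [1, 3, 6] / [2] / [8] / [9];  Q = [1, 3, 6] / [2] / [4] / [5]
  Insert 7 (step 7): P = [1, 3, 6, 7] / [2] / [8] / [9];  Q = [1, 3, 6, 7] / [2] / [4] / [5]
  Insert 5 (step 8): P = [1, 3, 5, 7] / [2, 6] / [8] / [9];  Q = [1, 3, 6, 7] / [2, 8] / [4] / [5]
  Insert 4 (step 9): P = [1, 3, 4, 7] / [2, 5] / [6] / [8] / [9];  Q = [1, 3, 6, 7] / [2, 8] / [4] / [5] / [9]
Final shape: (4, 2, 1, 1, 1).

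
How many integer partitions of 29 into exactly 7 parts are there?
p(29, 7 parts) = 522

Partitions of n into exactly k parts are in bijection with partitions of n − k into at most k parts (subtract 1 from each part). So p(29, exactly 7) = p(22, parts ≤ 7). Computing via the recurrence p(m, j) = p(m, j−1) + p(m−j, j) gives 522.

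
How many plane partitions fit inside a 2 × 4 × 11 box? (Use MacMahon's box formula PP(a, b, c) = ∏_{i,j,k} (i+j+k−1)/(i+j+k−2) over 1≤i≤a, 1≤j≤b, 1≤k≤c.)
PP(2, 4, 11) = 496860

Evaluate the triple product over i = 1..2, j = 1..4, k = 1..11. The factors are (2/1) · (3/2) · (4/3) · (5/4) · (6/5) · (7/6) · (8/7) · (9/8) · … (88 factors total). The numerators and denominators telescope so the product is an integer; carrying out the multiplication exactly gives PP(2, 4, 11) = 496860.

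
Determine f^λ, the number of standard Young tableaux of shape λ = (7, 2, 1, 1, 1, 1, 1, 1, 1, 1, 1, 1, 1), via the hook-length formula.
# SYT of shape (7, 2, 1, 1, 1, 1, 1, 1, 1, 1, 1, 1, 1) = 293760

Hook-length formula: f^λ = n! / Π hook(c), product over all cells c of the Young diagram. For λ = (7, 2, 1, 1, 1, 1, 1, 1, 1, 1, 1, 1, 1), n = 20 boxes. Hook lengths by row (left-to-right, top-to-bottom): [19, 7, 5, 4, 3, 2, 1]; [13, 1]; [11]; [10]; [9]; [8]; [7]; [6]; [5]; [4]; [3]; [2]; [1]. Product of hooks = 8281937664000. So f^λ = 20! / 8281937664000 = 2432902008176640000 / 8281937664000 = 293760.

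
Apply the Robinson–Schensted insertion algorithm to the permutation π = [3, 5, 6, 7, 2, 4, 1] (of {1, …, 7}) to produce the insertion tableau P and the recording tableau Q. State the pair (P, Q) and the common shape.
P = [1, 4, 6, 7] / [2, 5] / [3];  Q = [1, 2, 3, 4] / [5, 6] / [7];  common shape = (4, 2, 1)

Row-insert the values π_1, π_2, … into P one at a time, bumping the leftmost entry strictly greater than the inserted value down to the next row. The recording tableau Q records, in position (i, j), the step at which that cell was added to P.
  Insert 3 (step 1): P = [3];  Q = [1]
  Insert 5 (step 2): P = [3, 5];  Q = [1, 2]
  Insert 6 (step 3): P = [3, 5, 6];  Q = [1, 2, 3]
  Insert 7 (step 4): P = [3, 5, 6, 7];  Q = [1, 2, 3, 4]
  Insert 2 (step 5): P = [2, 5, 6, 7] / [3];  Q = [1, 2, 3, 4] / [5]
  Insert 4 (step 6): P = [2, 4, 6, 7] / [3, 5];  Q = [1, 2, 3, 4] / [5, 6]
  Insert 1 (step 7): P = [1, 4, 6, 7] / [2, 5] / [3];  Q = [1, 2, 3, 4] / [5, 6] / [7]
Final shape: (4, 2, 1).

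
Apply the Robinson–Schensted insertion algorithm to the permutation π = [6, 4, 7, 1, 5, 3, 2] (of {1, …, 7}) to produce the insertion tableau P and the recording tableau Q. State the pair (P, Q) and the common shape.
P = [1, 2] / [3, 5] / [4, 7] / [6];  Q = [1, 3] / [2, 5] / [4, 6] / [7];  common shape = (2, 2, 2, 1)

Row-insert the values π_1, π_2, … into P one at a time, bumping the leftmost entry strictly greater than the inserted value down to the next row. The recording tableau Q records, in position (i, j), the step at which that cell was added to P.
  Insert 6 (step 1): P = [6];  Q = [1]
  Insert 4 (step 2): P = [4] / [6];  Q = [1] / [2]
  Insert 7 (step 3): P = [4, 7] / [6];  Q = [1, 3] / [2]
  Insert 1 (step 4): P = [1, 7] / [4] / [6];  Q = [1, 3] / [2] / [4]
  Insert 5 (step 5): P = [1, 5] / [4, 7] / [6];  Q = [1, 3] / [2, 5] / [4]
  Insert 3 (step 6): P = [1, 3] / [4, 5] / [6, 7];  Q = [1, 3] / [2, 5] / [4, 6]
  Insert 2 (step 7): P = [1, 2] / [3, 5] / [4, 7] / [6];  Q = [1, 3] / [2, 5] / [4, 6] / [7]
Final shape: (2, 2, 2, 1).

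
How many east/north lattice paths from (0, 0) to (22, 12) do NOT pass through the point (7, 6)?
Number of paths = 455237016

Total paths from (0, 0) to (22, 12): C(34, 22) = 548354040. Paths through (7, 6): (paths (0, 0) → (7, 6)) × (paths (7, 6) → (22, 12)) = C(13, 7) · C(21, 15) = 1716 · 54264 = 93117024. Avoidance count = 548354040 − 93117024 = 455237016.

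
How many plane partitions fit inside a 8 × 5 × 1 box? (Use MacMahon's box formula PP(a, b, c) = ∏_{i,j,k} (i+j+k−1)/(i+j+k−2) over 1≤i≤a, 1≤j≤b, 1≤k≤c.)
PP(8, 5, 1) = 1287

Evaluate the triple product over i = 1..8, j = 1..5, k = 1..1. The factors are (2/1) · (3/2) · (4/3) · (5/4) · (6/5) · (3/2) · (4/3) · (5/4) · … (40 factors total). The numerators and denominators telescope so the product is an integer; carrying out the multiplication exactly gives PP(8, 5, 1) = 1287.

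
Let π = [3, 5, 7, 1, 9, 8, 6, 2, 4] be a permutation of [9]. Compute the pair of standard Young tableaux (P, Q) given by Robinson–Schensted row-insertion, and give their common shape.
P = [1, 2, 4, 8] / [3, 5, 6] / [7] / [9];  Q = [1, 2, 3, 5] / [4, 6, 9] / [7] / [8];  common shape = (4, 3, 1, 1)

Row-insert the values π_1, π_2, … into P one at a time, bumping the leftmost entry strictly greater than the inserted value down to the next row. The recording tableau Q records, in position (i, j), the step at which that cell was added to P.
  Insert 3 (step 1): P = [3];  Q = [1]
  Insert 5 (step 2): P = [3, 5];  Q = [1, 2]
  Insert 7 (step 3): P = [3, 5, 7];  Q = [1, 2, 3]
  Insert 1 (step 4): P = [1, 5, 7] / [3];  Q = [1, 2, 3] / [4]
  Insert 9 (step 5): P = [1, 5, 7, 9] / [3];  Q = [1, 2, 3, 5] / [4]
  Insert 8 (step 6): P = [1, 5, 7, 8] / [3, 9];  Q = [1, 2, 3, 5] / [4, 6]
  Insert 6 (step 7): P = [1, 5, 6, 8] / [3, 7] / [9];  Q = [1, 2, 3, 5] / [4, 6] / [7]
  Insert 2 (step 8): P = [1, 2, 6, 8] / [3, 5] / [7] / [9];  Q = [1, 2, 3, 5] / [4, 6] / [7] / [8]
  Insert 4 (step 9): P = [1, 2, 4, 8] / [3, 5, 6] / [7] / [9];  Q = [1, 2, 3, 5] / [4, 6, 9] / [7] / [8]
Final shape: (4, 3, 1, 1).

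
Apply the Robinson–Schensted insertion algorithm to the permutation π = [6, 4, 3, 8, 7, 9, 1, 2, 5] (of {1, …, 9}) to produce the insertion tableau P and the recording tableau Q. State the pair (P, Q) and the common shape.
P = [1, 2, 5] / [3, 7, 9] / [4, 8] / [6];  Q = [1, 4, 6] / [2, 5, 9] / [3, 8] / [7];  common shape = (3, 3, 2, 1)

Row-insert the values π_1, π_2, … into P one at a time, bumping the leftmost entry strictly greater than the inserted value down to the next row. The recording tableau Q records, in position (i, j), the step at which that cell was added to P.
  Insert 6 (step 1): P = [6];  Q = [1]
  Insert 4 (step 2): P = [4] / [6];  Q = [1] / [2]
  Insert 3 (step 3): P = [3] / [4] / [6];  Q = [1] / [2] / [3]
  Insert 8 (step 4): P = [3, 8] / [4] / [6];  Q = [1, 4] / [2] / [3]
  Insert 7 (step 5): P = [3, 7] / [4, 8] / [6];  Q = [1, 4] / [2, 5] / [3]
  Insert 9 (step 6): P = [3, 7, 9] / [4, 8] / [6];  Q = [1, 4, 6] / [2, 5] / [3]
  Insert 1 (step 7): P = [1, 7, 9] / [3, 8] / [4] / [6];  Q = [1, 4, 6] / [2, 5] / [3] / [7]
  Insert 2 (step 8): P = [1, 2, 9] / [3, 7] / [4, 8] / [6];  Q = [1, 4, 6] / [2, 5] / [3, 8] / [7]
  Insert 5 (step 9): P = [1, 2, 5] / [3, 7, 9] / [4, 8] / [6];  Q = [1, 4, 6] / [2, 5, 9] / [3, 8] / [7]
Final shape: (3, 3, 2, 1).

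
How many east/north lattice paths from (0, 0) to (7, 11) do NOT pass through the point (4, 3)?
Number of paths = 26049

Total paths from (0, 0) to (7, 11): C(18, 7) = 31824. Paths through (4, 3): (paths (0, 0) → (4, 3)) × (paths (4, 3) → (7, 11)) = C(7, 4) · C(11, 3) = 35 · 165 = 5775. Avoidance count = 31824 − 5775 = 26049.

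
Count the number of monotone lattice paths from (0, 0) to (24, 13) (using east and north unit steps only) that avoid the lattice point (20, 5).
Number of paths = 3536167950

Total paths from (0, 0) to (24, 13): C(37, 24) = 3562467300. Paths through (20, 5): (paths (0, 0) → (20, 5)) × (paths (20, 5) → (24, 13)) = C(25, 20) · C(12, 4) = 53130 · 495 = 26299350. Avoidance count = 3562467300 − 26299350 = 3536167950.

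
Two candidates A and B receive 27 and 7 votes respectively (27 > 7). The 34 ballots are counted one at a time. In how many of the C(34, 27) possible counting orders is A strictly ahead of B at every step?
Strict-lead orderings = 3164480

Total orderings of the 34 votes with 27 for A: C(34, 27) = 5379616. By the Bertrand ballot formula (Cycle Lemma / reflection principle), the number of orderings in which A is strictly ahead of B throughout is (p − q)/(p + q) · C(p + q, p) = (27 − 7)/(27 + 7) · 5379616 = 3164480.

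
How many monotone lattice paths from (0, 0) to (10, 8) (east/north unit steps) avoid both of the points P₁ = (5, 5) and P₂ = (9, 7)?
Number of paths = 14326

Inclusion–exclusion. Total paths: C(18, 10) = 43758. Through P₁: C(10, 5)·C(8, 5) = 14112. Through P₂: C(16, 9)·C(2, 1) = 22880. Since P₁ is strictly southwest of P₂, a monotone path through both must visit P₁ then P₂; paths through both = C(10, 5)·C(6, 4)·C(2, 1) = 7560. Avoid both = 43758 − 14112 − 22880 + 7560 = 14326.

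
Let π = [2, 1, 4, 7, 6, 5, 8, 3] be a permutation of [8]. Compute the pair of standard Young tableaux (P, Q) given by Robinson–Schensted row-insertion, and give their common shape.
P = [1, 3, 5, 8] / [2, 4] / [6] / [7];  Q = [1, 3, 4, 7] / [2, 5] / [6] / [8];  common shape = (4, 2, 1, 1)

Row-insert the values π_1, π_2, … into P one at a time, bumping the leftmost entry strictly greater than the inserted value down to the next row. The recording tableau Q records, in position (i, j), the step at which that cell was added to P.
  Insert 2 (step 1): P = [2];  Q = [1]
  Insert 1 (step 2): P = [1] / [2];  Q = [1] / [2]
  Insert 4 (step 3): P = [1, 4] / [2];  Q = [1, 3] / [2]
  Insert 7 (step 4): P = [1, 4, 7] / [2];  Q = [1, 3, 4] / [2]
  Insert 6 (step 5): P = [1, 4, 6] / [2, 7];  Q = [1, 3, 4] / [2, 5]
  Insert 5 (step 6): P = [1, 4, 5] / [2, 6] / [7];  Q = [1, 3, 4] / [2, 5] / [6]
  Insert 8 (step 7): P = [1, 4, 5, 8] / [2, 6] / [7];  Q = [1, 3, 4, 7] / [2, 5] / [6]
  Insert 3 (step 8): P = [1, 3, 5, 8] / [2, 4] / [6] / [7];  Q = [1, 3, 4, 7] / [2, 5] / [6] / [8]
Final shape: (4, 2, 1, 1).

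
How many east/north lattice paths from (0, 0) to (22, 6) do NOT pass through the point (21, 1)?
Number of paths = 376608

Total paths from (0, 0) to (22, 6): C(28, 22) = 376740. Paths through (21, 1): (paths (0, 0) → (21, 1)) × (paths (21, 1) → (22, 6)) = C(22, 21) · C(6, 1) = 22 · 6 = 132. Avoidance count = 376740 − 132 = 376608.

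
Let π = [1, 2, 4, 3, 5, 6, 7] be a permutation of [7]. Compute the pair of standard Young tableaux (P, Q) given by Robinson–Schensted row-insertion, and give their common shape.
P = [1, 2, 3, 5, 6, 7] / [4];  Q = [1, 2, 3, 5, 6, 7] / [4];  common shape = (6, 1)

Row-insert the values π_1, π_2, … into P one at a time, bumping the leftmost entry strictly greater than the inserted value down to the next row. The recording tableau Q records, in position (i, j), the step at which that cell was added to P.
  Insert 1 (step 1): P = [1];  Q = [1]
  Insert 2 (step 2): P = [1, 2];  Q = [1, 2]
  Insert 4 (step 3): P = [1, 2, 4];  Q = [1, 2, 3]
  Insert 3 (step 4): P = [1, 2, 3] / [4];  Q = [1, 2, 3] / [4]
  Insert 5 (step 5): P = [1, 2, 3, 5] / [4];  Q = [1, 2, 3, 5] / [4]
  Insert 6 (step 6): P = [1, 2, 3, 5, 6] / [4];  Q = [1, 2, 3, 5, 6] / [4]
  Insert 7 (step 7): P = [1, 2, 3, 5, 6, 7] / [4];  Q = [1, 2, 3, 5, 6, 7] / [4]
Final shape: (6, 1).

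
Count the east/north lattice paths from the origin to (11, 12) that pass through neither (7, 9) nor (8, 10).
Number of paths = 742898

Inclusion–exclusion. Total paths: C(23, 11) = 1352078. Through P₁: C(16, 7)·C(7, 4) = 400400. Through P₂: C(18, 8)·C(5, 3) = 437580. Since P₁ is strictly southwest of P₂, a monotone path through both must visit P₁ then P₂; paths through both = C(16, 7)·C(2, 1)·C(5, 3) = 228800. Avoid both = 1352078 − 400400 − 437580 + 228800 = 742898.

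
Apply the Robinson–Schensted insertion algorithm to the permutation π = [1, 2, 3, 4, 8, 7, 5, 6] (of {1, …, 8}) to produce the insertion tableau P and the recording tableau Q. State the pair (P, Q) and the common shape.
P = [1, 2, 3, 4, 5, 6] / [7] / [8];  Q = [1, 2, 3, 4, 5, 8] / [6] / [7];  common shape = (6, 1, 1)

Row-insert the values π_1, π_2, … into P one at a time, bumping the leftmost entry strictly greater than the inserted value down to the next row. The recording tableau Q records, in position (i, j), the step at which that cell was added to P.
  Insert 1 (step 1): P = [1];  Q = [1]
  Insert 2 (step 2): P = [1, 2];  Q = [1, 2]
  Insert 3 (step 3): P = [1, 2, 3];  Q = [1, 2, 3]
  Insert 4 (step 4): P = [1, 2, 3, 4];  Q = [1, 2, 3, 4]
  Insert 8 (step 5): P = [1, 2, 3, 4, 8];  Q = [1, 2, 3, 4, 5]
  Insert 7 (step 6): P = [1, 2, 3, 4, 7] / [8];  Q = [1, 2, 3, 4, 5] / [6]
  Insert 5 (step 7): P = [1, 2, 3, 4, 5] / [7] / [8];  Q = [1, 2, 3, 4, 5] / [6] / [7]
  Insert 6 (step 8): P = [1, 2, 3, 4, 5, 6] / [7] / [8];  Q = [1, 2, 3, 4, 5, 8] / [6] / [7]
Final shape: (6, 1, 1).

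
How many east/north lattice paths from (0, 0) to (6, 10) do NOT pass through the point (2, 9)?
Number of paths = 7733

Total paths from (0, 0) to (6, 10): C(16, 6) = 8008. Paths through (2, 9): (paths (0, 0) → (2, 9)) × (paths (2, 9) → (6, 10)) = C(11, 2) · C(5, 4) = 55 · 5 = 275. Avoidance count = 8008 − 275 = 7733.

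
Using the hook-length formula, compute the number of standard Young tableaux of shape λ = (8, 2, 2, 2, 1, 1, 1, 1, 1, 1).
# SYT of shape (8, 2, 2, 2, 1, 1, 1, 1, 1, 1) = 6390384

Hook-length formula: f^λ = n! / Π hook(c), product over all cells c of the Young diagram. For λ = (8, 2, 2, 2, 1, 1, 1, 1, 1, 1), n = 20 boxes. Hook lengths by row (left-to-right, top-to-bottom): [17, 10, 6, 5, 4, 3, 2, 1]; [10, 3]; [9, 2]; [8, 1]; [6]; [5]; [4]; [3]; [2]; [1]. Product of hooks = 380712960000. So f^λ = 20! / 380712960000 = 2432902008176640000 / 380712960000 = 6390384.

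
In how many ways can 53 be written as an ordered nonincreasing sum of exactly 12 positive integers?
p(53, 12 parts) = 27156

Partitions of n into exactly k parts are in bijection with partitions of n − k into at most k parts (subtract 1 from each part). So p(53, exactly 12) = p(41, parts ≤ 12). Computing via the recurrence p(m, j) = p(m, j−1) + p(m−j, j) gives 27156.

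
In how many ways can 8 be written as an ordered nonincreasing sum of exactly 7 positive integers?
p(8, 7 parts) = 1

Partitions of n into exactly k parts ↔ partitions of n − k into at most k parts (subtract 1 from each part). For n = 8, k = 7, the partitions are: 2+1+1+1+1+1+1. Count = 1.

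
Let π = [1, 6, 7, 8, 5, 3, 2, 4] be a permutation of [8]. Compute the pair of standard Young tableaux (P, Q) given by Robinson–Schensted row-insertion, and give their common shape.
P = [1, 2, 4, 8] / [3, 7] / [5] / [6];  Q = [1, 2, 3, 4] / [5, 8] / [6] / [7];  common shape = (4, 2, 1, 1)

Row-insert the values π_1, π_2, … into P one at a time, bumping the leftmost entry strictly greater than the inserted value down to the next row. The recording tableau Q records, in position (i, j), the step at which that cell was added to P.
  Insert 1 (step 1): P = [1];  Q = [1]
  Insert 6 (step 2): P = [1, 6];  Q = [1, 2]
  Insert 7 (step 3): P = [1, 6, 7];  Q = [1, 2, 3]
  Insert 8 (step 4): P = [1, 6, 7, 8];  Q = [1, 2, 3, 4]
  Insert 5 (step 5): P = [1, 5, 7, 8] / [6];  Q = [1, 2, 3, 4] / [5]
  Insert 3 (step 6): P = [1, 3, 7, 8] / [5] / [6];  Q = [1, 2, 3, 4] / [5] / [6]
  Insert 2 (step 7): P = [1, 2, 7, 8] / [3] / [5] / [6];  Q = [1, 2, 3, 4] / [5] / [6] / [7]
  Insert 4 (step 8): P = [1, 2, 4, 8] / [3, 7] / [5] / [6];  Q = [1, 2, 3, 4] / [5, 8] / [6] / [7]
Final shape: (4, 2, 1, 1).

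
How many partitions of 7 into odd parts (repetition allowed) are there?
p_odd(7) = 5

Partitions of 7 using only odd parts 1, 3, 5, …: 7, 5+1+1, 3+3+1, 3+1+1+1+1, 1+1+1+1+1+1+1. There are 5. (Euler: this equals q(7), the number of distinct-part partitions.)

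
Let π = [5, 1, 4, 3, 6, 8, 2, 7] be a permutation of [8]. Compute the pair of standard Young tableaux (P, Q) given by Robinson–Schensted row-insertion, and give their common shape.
P = [1, 2, 6, 7] / [3, 8] / [4] / [5];  Q = [1, 3, 5, 6] / [2, 8] / [4] / [7];  common shape = (4, 2, 1, 1)

Row-insert the values π_1, π_2, … into P one at a time, bumping the leftmost entry strictly greater than the inserted value down to the next row. The recording tableau Q records, in position (i, j), the step at which that cell was added to P.
  Insert 5 (step 1): P = [5];  Q = [1]
  Insert 1 (step 2): P = [1] / [5];  Q = [1] / [2]
  Insert 4 (step 3): P = [1, 4] / [5];  Q = [1, 3] / [2]
  Insert 3 (step 4): P = [1, 3] / [4] / [5];  Q = [1, 3] / [2] / [4]
  Insert 6 (step 5): P = [1, 3, 6] / [4] / [5];  Q = [1, 3, 5] / [2] / [4]
  Insert 8 (step 6): P = [1, 3, 6, 8] / [4] / [5];  Q = [1, 3, 5, 6] / [2] / [4]
  Insert 2 (step 7): P = [1, 2, 6, 8] / [3] / [4] / [5];  Q = [1, 3, 5, 6] / [2] / [4] / [7]
  Insert 7 (step 8): P = [1, 2, 6, 7] / [3, 8] / [4] / [5];  Q = [1, 3, 5, 6] / [2, 8] / [4] / [7]
Final shape: (4, 2, 1, 1).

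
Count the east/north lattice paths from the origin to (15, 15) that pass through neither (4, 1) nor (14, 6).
Number of paths = 132593070

Inclusion–exclusion. Total paths: C(30, 15) = 155117520. Through P₁: C(5, 4)·C(25, 11) = 22287000. Through P₂: C(20, 14)·C(10, 1) = 387600. Since P₁ is strictly southwest of P₂, a monotone path through both must visit P₁ then P₂; paths through both = C(5, 4)·C(15, 10)·C(10, 1) = 150150. Avoid both = 155117520 − 22287000 − 387600 + 150150 = 132593070.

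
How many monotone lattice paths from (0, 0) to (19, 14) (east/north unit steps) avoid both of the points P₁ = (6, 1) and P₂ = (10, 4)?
Number of paths = 676167232

Inclusion–exclusion. Total paths: C(33, 19) = 818809200. Through P₁: C(7, 6)·C(26, 13) = 72804200. Through P₂: C(14, 10)·C(19, 9) = 92470378. Since P₁ is strictly southwest of P₂, a monotone path through both must visit P₁ then P₂; paths through both = C(7, 6)·C(7, 4)·C(19, 9) = 22632610. Avoid both = 818809200 − 72804200 − 92470378 + 22632610 = 676167232.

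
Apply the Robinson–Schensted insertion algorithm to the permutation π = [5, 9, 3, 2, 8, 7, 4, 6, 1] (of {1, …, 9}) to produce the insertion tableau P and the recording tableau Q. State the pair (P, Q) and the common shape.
P = [1, 4, 6] / [2, 7] / [3, 8] / [5] / [9];  Q = [1, 2, 8] / [3, 5] / [4, 6] / [7] / [9];  common shape = (3, 2, 2, 1, 1)

Row-insert the values π_1, π_2, … into P one at a time, bumping the leftmost entry strictly greater than the inserted value down to the next row. The recording tableau Q records, in position (i, j), the step at which that cell was added to P.
  Insert 5 (step 1): P = [5];  Q = [1]
  Insert 9 (step 2): P = [5, 9];  Q = [1, 2]
  Insert 3 (step 3): P = [3, 9] / [5];  Q = [1, 2] / [3]
  Insert 2 (step 4): P = [2, 9] / [3] / [5];  Q = [1, 2] / [3] / [4]
  Insert 8 (step 5): P = [2, 8] / [3, 9] / [5];  Q = [1, 2] / [3, 5] / [4]
  Insert 7 (step 6): P = [2, 7] / [3, 8] / [5, 9];  Q = [1, 2] / [3, 5] / [4, 6]
  Insert 4 (step 7): P = [2, 4] / [3, 7] / [5, 8] / [9];  Q = [1, 2] / [3, 5] / [4, 6] / [7]
  Insert 6 (step 8): P = [2, 4, 6] / [3, 7] / [5, 8] / [9];  Q = [1, 2, 8] / [3, 5] / [4, 6] / [7]
  Insert 1 (step 9): P = [1, 4, 6] / [2, 7] / [3, 8] / [5] / [9];  Q = [1, 2, 8] / [3, 5] / [4, 6] / [7] / [9]
Final shape: (3, 2, 2, 1, 1).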